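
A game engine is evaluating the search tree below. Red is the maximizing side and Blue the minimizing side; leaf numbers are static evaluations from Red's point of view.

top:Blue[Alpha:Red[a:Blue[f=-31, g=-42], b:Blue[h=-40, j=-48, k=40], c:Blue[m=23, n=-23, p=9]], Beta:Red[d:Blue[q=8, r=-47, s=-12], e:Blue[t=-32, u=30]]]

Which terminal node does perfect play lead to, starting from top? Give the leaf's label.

t

a (Blue): min(-31, -42) = -42
b (Blue): min(-40, -48, 40) = -48
c (Blue): min(23, -23, 9) = -23
Alpha (Red): max(-42, -48, -23) = -23
d (Blue): min(8, -47, -12) = -47
e (Blue): min(-32, 30) = -32
Beta (Red): max(-47, -32) = -32
top (Blue): min(-23, -32) = -32
At top, Blue picks Beta (lowest: -32).
At Beta, Red picks e (highest: -32).
At e, Blue picks t (lowest: -32).
Terminal value -32.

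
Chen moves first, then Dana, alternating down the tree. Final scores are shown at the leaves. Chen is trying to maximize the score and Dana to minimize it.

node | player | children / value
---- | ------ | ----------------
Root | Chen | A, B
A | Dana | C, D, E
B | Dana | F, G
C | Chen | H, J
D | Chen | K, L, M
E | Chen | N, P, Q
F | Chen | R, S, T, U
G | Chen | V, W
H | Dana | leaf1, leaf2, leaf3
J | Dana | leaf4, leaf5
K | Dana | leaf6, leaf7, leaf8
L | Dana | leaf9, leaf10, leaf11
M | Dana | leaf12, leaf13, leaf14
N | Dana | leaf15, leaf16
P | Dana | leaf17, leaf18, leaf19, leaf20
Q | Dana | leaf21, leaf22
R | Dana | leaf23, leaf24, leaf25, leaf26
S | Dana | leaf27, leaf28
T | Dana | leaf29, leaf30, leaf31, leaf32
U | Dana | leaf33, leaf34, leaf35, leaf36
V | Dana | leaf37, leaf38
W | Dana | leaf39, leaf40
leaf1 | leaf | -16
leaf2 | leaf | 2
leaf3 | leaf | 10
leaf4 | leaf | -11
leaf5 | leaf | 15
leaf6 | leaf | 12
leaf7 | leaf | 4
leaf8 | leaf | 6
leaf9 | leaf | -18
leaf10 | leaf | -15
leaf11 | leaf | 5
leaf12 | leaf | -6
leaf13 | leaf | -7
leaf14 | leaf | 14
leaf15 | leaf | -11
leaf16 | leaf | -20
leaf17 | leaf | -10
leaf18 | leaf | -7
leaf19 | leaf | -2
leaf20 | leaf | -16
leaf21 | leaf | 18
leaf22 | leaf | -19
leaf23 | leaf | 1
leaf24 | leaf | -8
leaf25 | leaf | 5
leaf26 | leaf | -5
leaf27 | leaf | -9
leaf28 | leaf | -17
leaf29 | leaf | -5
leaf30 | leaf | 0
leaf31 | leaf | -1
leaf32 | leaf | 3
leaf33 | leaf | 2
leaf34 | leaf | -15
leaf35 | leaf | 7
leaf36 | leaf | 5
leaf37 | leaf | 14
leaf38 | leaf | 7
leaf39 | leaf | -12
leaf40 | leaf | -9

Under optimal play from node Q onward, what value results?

Q (Dana): min(18, -19) = -19

-19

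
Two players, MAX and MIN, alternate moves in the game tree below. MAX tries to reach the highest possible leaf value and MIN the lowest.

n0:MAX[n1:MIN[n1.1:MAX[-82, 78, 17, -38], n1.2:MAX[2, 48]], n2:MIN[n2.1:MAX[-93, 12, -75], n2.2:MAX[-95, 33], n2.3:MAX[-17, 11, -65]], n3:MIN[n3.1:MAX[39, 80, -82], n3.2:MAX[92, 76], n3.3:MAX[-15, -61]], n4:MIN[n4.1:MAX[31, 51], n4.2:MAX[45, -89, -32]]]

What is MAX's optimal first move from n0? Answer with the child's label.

n1

n1.1 (MAX): max(-82, 78, 17, -38) = 78
n1.2 (MAX): max(2, 48) = 48
n1 (MIN): min(78, 48) = 48
n2.1 (MAX): max(-93, 12, -75) = 12
n2.2 (MAX): max(-95, 33) = 33
n2.3 (MAX): max(-17, 11, -65) = 11
n2 (MIN): min(12, 33, 11) = 11
n3.1 (MAX): max(39, 80, -82) = 80
n3.2 (MAX): max(92, 76) = 92
n3.3 (MAX): max(-15, -61) = -15
n3 (MIN): min(80, 92, -15) = -15
n4.1 (MAX): max(31, 51) = 51
n4.2 (MAX): max(45, -89, -32) = 45
n4 (MIN): min(51, 45) = 45
n0 (MAX): max(48, 11, -15, 45) = 48
MAX at n0 wants the highest of {n1=48, n2=11, n3=-15, n4=45}, so chooses n1.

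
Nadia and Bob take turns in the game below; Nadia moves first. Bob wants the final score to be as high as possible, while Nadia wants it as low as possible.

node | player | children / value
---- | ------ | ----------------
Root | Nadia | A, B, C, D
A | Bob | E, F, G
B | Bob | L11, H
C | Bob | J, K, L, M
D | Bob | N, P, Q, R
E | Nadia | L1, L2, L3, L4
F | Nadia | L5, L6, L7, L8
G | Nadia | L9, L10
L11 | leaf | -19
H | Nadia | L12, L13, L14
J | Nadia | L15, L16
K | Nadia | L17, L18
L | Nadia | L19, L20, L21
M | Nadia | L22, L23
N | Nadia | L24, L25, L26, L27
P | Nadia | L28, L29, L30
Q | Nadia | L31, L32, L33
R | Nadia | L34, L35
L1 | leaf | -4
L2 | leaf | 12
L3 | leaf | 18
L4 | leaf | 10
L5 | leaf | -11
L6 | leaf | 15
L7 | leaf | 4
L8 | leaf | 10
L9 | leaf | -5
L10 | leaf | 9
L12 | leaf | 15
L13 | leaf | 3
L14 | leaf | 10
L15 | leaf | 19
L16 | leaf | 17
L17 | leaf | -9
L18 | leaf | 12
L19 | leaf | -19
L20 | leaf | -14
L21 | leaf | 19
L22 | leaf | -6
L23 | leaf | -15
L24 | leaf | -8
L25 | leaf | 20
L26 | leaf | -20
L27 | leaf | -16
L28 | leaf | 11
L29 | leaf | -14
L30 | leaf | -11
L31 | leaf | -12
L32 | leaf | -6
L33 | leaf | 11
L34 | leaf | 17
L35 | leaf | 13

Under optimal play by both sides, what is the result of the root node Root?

E (Nadia): min(-4, 12, 18, 10) = -4
F (Nadia): min(-11, 15, 4, 10) = -11
G (Nadia): min(-5, 9) = -5
A (Bob): max(-4, -11, -5) = -4
H (Nadia): min(15, 3, 10) = 3
B (Bob): max(-19, 3) = 3
J (Nadia): min(19, 17) = 17
K (Nadia): min(-9, 12) = -9
L (Nadia): min(-19, -14, 19) = -19
M (Nadia): min(-6, -15) = -15
C (Bob): max(17, -9, -19, -15) = 17
N (Nadia): min(-8, 20, -20, -16) = -20
P (Nadia): min(11, -14, -11) = -14
Q (Nadia): min(-12, -6, 11) = -12
R (Nadia): min(17, 13) = 13
D (Bob): max(-20, -14, -12, 13) = 13
Root (Nadia): min(-4, 3, 17, 13) = -4

-4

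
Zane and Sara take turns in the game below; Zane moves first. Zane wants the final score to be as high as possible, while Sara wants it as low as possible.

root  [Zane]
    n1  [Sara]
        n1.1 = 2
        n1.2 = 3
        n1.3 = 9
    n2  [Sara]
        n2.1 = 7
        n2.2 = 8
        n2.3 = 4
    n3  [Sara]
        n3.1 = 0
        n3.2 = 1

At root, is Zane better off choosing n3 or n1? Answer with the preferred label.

n1

n3 (Sara): min(0, 1) = 0
n1 (Sara): min(2, 3, 9) = 2
Zane prefers the higher value; n3=0, n1=2. n1 is better since 2 > 0.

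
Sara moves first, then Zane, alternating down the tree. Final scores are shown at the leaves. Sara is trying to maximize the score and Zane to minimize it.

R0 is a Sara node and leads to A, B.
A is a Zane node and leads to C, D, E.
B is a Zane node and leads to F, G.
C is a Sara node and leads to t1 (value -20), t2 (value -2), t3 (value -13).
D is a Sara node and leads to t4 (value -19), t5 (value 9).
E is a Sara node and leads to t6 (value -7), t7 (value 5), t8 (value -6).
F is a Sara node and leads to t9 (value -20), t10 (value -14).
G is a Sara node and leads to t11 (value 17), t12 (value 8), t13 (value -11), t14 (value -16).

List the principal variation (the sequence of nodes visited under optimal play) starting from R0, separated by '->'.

R0 -> A -> C -> t2

C (Sara): max(-20, -2, -13) = -2
D (Sara): max(-19, 9) = 9
E (Sara): max(-7, 5, -6) = 5
A (Zane): min(-2, 9, 5) = -2
F (Sara): max(-20, -14) = -14
G (Sara): max(17, 8, -11, -16) = 17
B (Zane): min(-14, 17) = -14
R0 (Sara): max(-2, -14) = -2
At R0, Sara picks A (highest: -2).
At A, Zane picks C (lowest: -2).
At C, Sara picks t2 (highest: -2).
Terminal value -2.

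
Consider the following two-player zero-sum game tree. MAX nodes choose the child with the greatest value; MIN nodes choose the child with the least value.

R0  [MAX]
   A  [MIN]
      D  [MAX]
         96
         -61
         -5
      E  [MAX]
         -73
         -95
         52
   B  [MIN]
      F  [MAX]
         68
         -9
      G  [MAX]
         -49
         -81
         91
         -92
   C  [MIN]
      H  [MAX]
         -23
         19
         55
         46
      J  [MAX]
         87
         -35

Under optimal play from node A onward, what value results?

D (MAX): max(96, -61, -5) = 96
E (MAX): max(-73, -95, 52) = 52
A (MIN): min(96, 52) = 52

52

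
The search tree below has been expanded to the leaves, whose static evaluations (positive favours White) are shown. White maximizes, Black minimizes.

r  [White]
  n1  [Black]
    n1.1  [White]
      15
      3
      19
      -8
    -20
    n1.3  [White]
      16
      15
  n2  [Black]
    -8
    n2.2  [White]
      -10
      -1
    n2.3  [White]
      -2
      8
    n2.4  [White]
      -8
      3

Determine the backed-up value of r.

n1.1 (White): max(15, 3, 19, -8) = 19
n1.3 (White): max(16, 15) = 16
n1 (Black): min(19, -20, 16) = -20
n2.2 (White): max(-10, -1) = -1
n2.3 (White): max(-2, 8) = 8
n2.4 (White): max(-8, 3) = 3
n2 (Black): min(-8, -1, 8, 3) = -8
r (White): max(-20, -8) = -8

-8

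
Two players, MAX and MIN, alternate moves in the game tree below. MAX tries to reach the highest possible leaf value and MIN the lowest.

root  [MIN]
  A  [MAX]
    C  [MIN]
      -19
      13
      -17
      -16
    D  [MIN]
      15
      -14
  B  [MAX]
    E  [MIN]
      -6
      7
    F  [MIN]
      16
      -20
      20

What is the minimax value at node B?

-6

E (MIN): min(-6, 7) = -6
F (MIN): min(16, -20, 20) = -20
B (MAX): max(-6, -20) = -6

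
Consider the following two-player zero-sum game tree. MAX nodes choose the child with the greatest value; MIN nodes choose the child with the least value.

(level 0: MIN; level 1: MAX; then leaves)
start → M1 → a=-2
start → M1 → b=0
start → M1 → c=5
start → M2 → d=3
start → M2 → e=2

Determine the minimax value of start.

3

M1 (MAX): max(-2, 0, 5) = 5
M2 (MAX): max(3, 2) = 3
start (MIN): min(5, 3) = 3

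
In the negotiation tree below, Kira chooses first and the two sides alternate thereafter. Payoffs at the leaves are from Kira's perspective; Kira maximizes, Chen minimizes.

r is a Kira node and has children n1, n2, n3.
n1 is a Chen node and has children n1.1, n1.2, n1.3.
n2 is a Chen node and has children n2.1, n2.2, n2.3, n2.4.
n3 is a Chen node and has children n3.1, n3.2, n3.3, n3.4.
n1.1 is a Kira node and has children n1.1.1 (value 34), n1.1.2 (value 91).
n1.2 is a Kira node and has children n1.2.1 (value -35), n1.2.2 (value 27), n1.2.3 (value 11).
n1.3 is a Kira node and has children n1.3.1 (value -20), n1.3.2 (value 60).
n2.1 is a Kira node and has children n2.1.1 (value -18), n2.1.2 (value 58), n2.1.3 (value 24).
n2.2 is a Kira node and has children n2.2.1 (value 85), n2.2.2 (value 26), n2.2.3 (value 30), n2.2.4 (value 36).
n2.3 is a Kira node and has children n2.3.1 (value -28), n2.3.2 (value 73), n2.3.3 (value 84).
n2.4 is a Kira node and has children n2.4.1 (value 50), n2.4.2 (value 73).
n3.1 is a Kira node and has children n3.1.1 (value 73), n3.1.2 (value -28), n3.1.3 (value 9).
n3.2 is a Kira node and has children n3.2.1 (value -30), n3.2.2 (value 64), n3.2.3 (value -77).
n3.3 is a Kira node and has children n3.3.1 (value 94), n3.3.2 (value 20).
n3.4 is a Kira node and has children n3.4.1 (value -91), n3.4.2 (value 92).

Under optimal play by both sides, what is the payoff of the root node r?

64

n1.1 (Kira): max(34, 91) = 91
n1.2 (Kira): max(-35, 27, 11) = 27
n1.3 (Kira): max(-20, 60) = 60
n1 (Chen): min(91, 27, 60) = 27
n2.1 (Kira): max(-18, 58, 24) = 58
n2.2 (Kira): max(85, 26, 30, 36) = 85
n2.3 (Kira): max(-28, 73, 84) = 84
n2.4 (Kira): max(50, 73) = 73
n2 (Chen): min(58, 85, 84, 73) = 58
n3.1 (Kira): max(73, -28, 9) = 73
n3.2 (Kira): max(-30, 64, -77) = 64
n3.3 (Kira): max(94, 20) = 94
n3.4 (Kira): max(-91, 92) = 92
n3 (Chen): min(73, 64, 94, 92) = 64
r (Kira): max(27, 58, 64) = 64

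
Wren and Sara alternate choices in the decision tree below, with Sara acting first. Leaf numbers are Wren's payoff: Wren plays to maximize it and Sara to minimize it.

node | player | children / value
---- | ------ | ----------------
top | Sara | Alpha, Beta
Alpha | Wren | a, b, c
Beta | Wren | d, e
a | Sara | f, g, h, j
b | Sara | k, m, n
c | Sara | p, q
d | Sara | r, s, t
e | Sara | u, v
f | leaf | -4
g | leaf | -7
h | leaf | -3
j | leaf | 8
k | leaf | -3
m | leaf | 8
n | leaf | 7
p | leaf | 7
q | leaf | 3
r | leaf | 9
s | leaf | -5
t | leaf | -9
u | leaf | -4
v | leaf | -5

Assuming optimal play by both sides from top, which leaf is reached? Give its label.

v

a (Sara): min(-4, -7, -3, 8) = -7
b (Sara): min(-3, 8, 7) = -3
c (Sara): min(7, 3) = 3
Alpha (Wren): max(-7, -3, 3) = 3
d (Sara): min(9, -5, -9) = -9
e (Sara): min(-4, -5) = -5
Beta (Wren): max(-9, -5) = -5
top (Sara): min(3, -5) = -5
At top, Sara picks Beta (lowest: -5).
At Beta, Wren picks e (highest: -5).
At e, Sara picks v (lowest: -5).
Terminal value -5.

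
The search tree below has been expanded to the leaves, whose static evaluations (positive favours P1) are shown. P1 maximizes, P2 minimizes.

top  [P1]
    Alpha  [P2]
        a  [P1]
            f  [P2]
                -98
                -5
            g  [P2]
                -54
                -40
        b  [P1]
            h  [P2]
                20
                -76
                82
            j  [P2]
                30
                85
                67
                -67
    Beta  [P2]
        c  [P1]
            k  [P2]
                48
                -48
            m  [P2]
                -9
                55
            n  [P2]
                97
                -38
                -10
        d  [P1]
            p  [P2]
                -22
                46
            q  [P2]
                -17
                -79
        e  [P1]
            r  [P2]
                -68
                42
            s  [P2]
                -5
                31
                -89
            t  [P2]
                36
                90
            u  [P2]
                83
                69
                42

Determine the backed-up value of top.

-22

f (P2): min(-98, -5) = -98
g (P2): min(-54, -40) = -54
a (P1): max(-98, -54) = -54
h (P2): min(20, -76, 82) = -76
j (P2): min(30, 85, 67, -67) = -67
b (P1): max(-76, -67) = -67
Alpha (P2): min(-54, -67) = -67
k (P2): min(48, -48) = -48
m (P2): min(-9, 55) = -9
n (P2): min(97, -38, -10) = -38
c (P1): max(-48, -9, -38) = -9
p (P2): min(-22, 46) = -22
q (P2): min(-17, -79) = -79
d (P1): max(-22, -79) = -22
r (P2): min(-68, 42) = -68
s (P2): min(-5, 31, -89) = -89
t (P2): min(36, 90) = 36
u (P2): min(83, 69, 42) = 42
e (P1): max(-68, -89, 36, 42) = 42
Beta (P2): min(-9, -22, 42) = -22
top (P1): max(-67, -22) = -22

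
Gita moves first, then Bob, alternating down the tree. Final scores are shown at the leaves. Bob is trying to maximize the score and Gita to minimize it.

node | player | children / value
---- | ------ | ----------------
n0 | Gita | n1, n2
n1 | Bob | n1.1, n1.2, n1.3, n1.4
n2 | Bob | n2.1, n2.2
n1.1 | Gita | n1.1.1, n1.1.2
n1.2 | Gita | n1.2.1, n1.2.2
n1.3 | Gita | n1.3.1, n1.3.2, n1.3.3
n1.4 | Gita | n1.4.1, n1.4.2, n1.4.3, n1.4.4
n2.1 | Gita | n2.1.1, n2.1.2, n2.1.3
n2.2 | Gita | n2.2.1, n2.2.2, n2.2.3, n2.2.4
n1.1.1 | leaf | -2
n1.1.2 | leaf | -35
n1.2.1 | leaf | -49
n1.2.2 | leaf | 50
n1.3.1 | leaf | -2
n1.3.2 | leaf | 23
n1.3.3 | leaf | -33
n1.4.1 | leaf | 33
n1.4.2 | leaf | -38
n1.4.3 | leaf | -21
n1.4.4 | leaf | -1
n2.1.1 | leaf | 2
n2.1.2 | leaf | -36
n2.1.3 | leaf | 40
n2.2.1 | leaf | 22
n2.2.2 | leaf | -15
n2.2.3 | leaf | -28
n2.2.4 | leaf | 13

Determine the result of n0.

n1.1 (Gita): min(-2, -35) = -35
n1.2 (Gita): min(-49, 50) = -49
n1.3 (Gita): min(-2, 23, -33) = -33
n1.4 (Gita): min(33, -38, -21, -1) = -38
n1 (Bob): max(-35, -49, -33, -38) = -33
n2.1 (Gita): min(2, -36, 40) = -36
n2.2 (Gita): min(22, -15, -28, 13) = -28
n2 (Bob): max(-36, -28) = -28
n0 (Gita): min(-33, -28) = -33

-33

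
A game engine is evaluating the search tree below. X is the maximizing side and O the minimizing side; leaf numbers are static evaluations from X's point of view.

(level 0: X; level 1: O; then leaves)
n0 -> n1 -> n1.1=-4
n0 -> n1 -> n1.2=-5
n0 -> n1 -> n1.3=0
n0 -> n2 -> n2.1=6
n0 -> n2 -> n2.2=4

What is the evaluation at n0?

4

n1 (O): min(-4, -5, 0) = -5
n2 (O): min(6, 4) = 4
n0 (X): max(-5, 4) = 4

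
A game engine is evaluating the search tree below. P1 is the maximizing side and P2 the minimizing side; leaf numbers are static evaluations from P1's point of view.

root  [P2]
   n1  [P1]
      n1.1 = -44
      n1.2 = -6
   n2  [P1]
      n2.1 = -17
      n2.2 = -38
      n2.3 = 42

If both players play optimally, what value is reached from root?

-6

n1 (P1): max(-44, -6) = -6
n2 (P1): max(-17, -38, 42) = 42
root (P2): min(-6, 42) = -6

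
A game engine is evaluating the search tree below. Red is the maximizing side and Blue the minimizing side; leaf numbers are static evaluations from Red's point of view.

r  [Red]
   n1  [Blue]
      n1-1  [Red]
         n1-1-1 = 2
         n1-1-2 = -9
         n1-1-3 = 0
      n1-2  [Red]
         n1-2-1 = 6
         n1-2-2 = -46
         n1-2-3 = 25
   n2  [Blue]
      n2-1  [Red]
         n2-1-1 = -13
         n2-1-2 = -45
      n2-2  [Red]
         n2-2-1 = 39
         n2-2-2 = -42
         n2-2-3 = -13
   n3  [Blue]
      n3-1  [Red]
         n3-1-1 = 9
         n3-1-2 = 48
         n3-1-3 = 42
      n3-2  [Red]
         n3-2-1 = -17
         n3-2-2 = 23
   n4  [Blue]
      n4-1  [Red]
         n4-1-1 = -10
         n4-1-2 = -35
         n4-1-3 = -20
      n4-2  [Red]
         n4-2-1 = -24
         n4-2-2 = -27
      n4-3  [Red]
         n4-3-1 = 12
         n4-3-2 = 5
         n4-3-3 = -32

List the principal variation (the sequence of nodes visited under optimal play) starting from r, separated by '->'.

r -> n3 -> n3-2 -> n3-2-2

n1-1 (Red): max(2, -9, 0) = 2
n1-2 (Red): max(6, -46, 25) = 25
n1 (Blue): min(2, 25) = 2
n2-1 (Red): max(-13, -45) = -13
n2-2 (Red): max(39, -42, -13) = 39
n2 (Blue): min(-13, 39) = -13
n3-1 (Red): max(9, 48, 42) = 48
n3-2 (Red): max(-17, 23) = 23
n3 (Blue): min(48, 23) = 23
n4-1 (Red): max(-10, -35, -20) = -10
n4-2 (Red): max(-24, -27) = -24
n4-3 (Red): max(12, 5, -32) = 12
n4 (Blue): min(-10, -24, 12) = -24
r (Red): max(2, -13, 23, -24) = 23
At r, Red picks n3 (highest: 23).
At n3, Blue picks n3-2 (lowest: 23).
At n3-2, Red picks n3-2-2 (highest: 23).
Terminal value 23.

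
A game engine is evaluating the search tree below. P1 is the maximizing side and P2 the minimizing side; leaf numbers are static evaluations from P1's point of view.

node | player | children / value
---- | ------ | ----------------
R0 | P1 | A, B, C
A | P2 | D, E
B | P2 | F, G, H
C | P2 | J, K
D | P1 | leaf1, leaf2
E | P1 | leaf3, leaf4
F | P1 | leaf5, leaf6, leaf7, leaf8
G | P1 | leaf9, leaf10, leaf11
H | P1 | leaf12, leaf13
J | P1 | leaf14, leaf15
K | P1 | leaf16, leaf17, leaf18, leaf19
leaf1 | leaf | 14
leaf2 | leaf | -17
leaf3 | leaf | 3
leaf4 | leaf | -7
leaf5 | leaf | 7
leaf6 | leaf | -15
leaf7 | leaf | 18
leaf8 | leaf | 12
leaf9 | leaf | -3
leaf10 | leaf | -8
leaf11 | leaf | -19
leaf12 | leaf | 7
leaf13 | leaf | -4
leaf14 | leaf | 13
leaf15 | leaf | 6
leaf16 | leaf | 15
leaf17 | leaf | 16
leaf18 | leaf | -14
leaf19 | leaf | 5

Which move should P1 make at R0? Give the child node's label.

C

D (P1): max(14, -17) = 14
E (P1): max(3, -7) = 3
A (P2): min(14, 3) = 3
F (P1): max(7, -15, 18, 12) = 18
G (P1): max(-3, -8, -19) = -3
H (P1): max(7, -4) = 7
B (P2): min(18, -3, 7) = -3
J (P1): max(13, 6) = 13
K (P1): max(15, 16, -14, 5) = 16
C (P2): min(13, 16) = 13
R0 (P1): max(3, -3, 13) = 13
P1 at R0 wants the highest of {A=3, B=-3, C=13}, so chooses C.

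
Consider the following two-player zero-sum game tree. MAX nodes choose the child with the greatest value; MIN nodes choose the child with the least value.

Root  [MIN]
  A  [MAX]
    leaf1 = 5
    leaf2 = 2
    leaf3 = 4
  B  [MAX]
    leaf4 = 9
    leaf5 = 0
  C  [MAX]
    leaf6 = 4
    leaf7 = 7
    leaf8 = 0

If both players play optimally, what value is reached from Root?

5

A (MAX): max(5, 2, 4) = 5
B (MAX): max(9, 0) = 9
C (MAX): max(4, 7, 0) = 7
Root (MIN): min(5, 9, 7) = 5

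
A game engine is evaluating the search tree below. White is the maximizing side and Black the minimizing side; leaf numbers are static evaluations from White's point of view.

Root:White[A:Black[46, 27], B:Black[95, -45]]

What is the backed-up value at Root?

27

A (Black): min(46, 27) = 27
B (Black): min(95, -45) = -45
Root (White): max(27, -45) = 27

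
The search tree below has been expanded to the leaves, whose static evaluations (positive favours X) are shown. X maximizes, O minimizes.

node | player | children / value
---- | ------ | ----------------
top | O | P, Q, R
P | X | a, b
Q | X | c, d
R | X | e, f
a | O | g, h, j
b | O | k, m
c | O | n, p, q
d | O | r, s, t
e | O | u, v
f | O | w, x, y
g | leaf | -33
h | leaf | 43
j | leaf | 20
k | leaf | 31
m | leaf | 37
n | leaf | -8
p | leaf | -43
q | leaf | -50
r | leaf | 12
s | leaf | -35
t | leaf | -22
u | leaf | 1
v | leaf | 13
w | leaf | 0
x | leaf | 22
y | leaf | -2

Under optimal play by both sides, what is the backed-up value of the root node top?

a (O): min(-33, 43, 20) = -33
b (O): min(31, 37) = 31
P (X): max(-33, 31) = 31
c (O): min(-8, -43, -50) = -50
d (O): min(12, -35, -22) = -35
Q (X): max(-50, -35) = -35
e (O): min(1, 13) = 1
f (O): min(0, 22, -2) = -2
R (X): max(1, -2) = 1
top (O): min(31, -35, 1) = -35

-35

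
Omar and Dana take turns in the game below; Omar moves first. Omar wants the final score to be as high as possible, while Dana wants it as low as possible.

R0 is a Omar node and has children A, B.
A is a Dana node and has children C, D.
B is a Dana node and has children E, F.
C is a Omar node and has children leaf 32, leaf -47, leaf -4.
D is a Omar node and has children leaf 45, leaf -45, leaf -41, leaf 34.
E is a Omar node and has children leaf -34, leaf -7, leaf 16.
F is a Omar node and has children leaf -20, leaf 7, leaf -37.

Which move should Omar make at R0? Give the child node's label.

A

C (Omar): max(32, -47, -4) = 32
D (Omar): max(45, -45, -41, 34) = 45
A (Dana): min(32, 45) = 32
E (Omar): max(-34, -7, 16) = 16
F (Omar): max(-20, 7, -37) = 7
B (Dana): min(16, 7) = 7
R0 (Omar): max(32, 7) = 32
Omar at R0 wants the highest of {A=32, B=7}, so chooses A.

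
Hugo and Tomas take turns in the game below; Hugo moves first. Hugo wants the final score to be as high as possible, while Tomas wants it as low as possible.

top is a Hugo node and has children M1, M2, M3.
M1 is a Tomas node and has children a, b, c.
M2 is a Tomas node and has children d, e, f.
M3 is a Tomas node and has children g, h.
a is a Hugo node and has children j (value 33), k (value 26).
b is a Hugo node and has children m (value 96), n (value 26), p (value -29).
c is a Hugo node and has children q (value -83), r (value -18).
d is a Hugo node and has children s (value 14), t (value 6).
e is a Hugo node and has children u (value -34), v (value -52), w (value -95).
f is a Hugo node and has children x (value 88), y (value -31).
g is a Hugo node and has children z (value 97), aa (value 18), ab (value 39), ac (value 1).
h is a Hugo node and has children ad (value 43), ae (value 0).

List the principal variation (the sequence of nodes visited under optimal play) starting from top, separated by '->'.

a (Hugo): max(33, 26) = 33
b (Hugo): max(96, 26, -29) = 96
c (Hugo): max(-83, -18) = -18
M1 (Tomas): min(33, 96, -18) = -18
d (Hugo): max(14, 6) = 14
e (Hugo): max(-34, -52, -95) = -34
f (Hugo): max(88, -31) = 88
M2 (Tomas): min(14, -34, 88) = -34
g (Hugo): max(97, 18, 39, 1) = 97
h (Hugo): max(43, 0) = 43
M3 (Tomas): min(97, 43) = 43
top (Hugo): max(-18, -34, 43) = 43
At top, Hugo picks M3 (highest: 43).
At M3, Tomas picks h (lowest: 43).
At h, Hugo picks ad (highest: 43).
Terminal value 43.

top -> M3 -> h -> ad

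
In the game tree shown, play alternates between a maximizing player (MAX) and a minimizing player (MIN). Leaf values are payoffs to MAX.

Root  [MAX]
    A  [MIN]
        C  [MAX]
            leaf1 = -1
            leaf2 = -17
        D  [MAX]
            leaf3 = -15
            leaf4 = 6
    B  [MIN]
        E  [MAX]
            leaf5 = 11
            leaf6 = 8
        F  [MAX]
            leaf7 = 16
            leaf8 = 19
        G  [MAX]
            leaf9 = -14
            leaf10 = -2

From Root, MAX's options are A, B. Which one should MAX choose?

C (MAX): max(-1, -17) = -1
D (MAX): max(-15, 6) = 6
A (MIN): min(-1, 6) = -1
E (MAX): max(11, 8) = 11
F (MAX): max(16, 19) = 19
G (MAX): max(-14, -2) = -2
B (MIN): min(11, 19, -2) = -2
Root (MAX): max(-1, -2) = -1
MAX at Root wants the highest of {A=-1, B=-2}, so chooses A.

A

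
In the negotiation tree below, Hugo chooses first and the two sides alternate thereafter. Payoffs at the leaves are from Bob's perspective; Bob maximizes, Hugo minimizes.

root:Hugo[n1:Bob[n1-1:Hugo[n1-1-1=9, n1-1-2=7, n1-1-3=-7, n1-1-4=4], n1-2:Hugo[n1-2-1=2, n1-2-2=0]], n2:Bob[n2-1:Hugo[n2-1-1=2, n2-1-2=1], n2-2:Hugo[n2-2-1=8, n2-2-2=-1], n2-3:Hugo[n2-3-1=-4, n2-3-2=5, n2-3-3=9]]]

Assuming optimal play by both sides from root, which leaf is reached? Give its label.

n1-1 (Hugo): min(9, 7, -7, 4) = -7
n1-2 (Hugo): min(2, 0) = 0
n1 (Bob): max(-7, 0) = 0
n2-1 (Hugo): min(2, 1) = 1
n2-2 (Hugo): min(8, -1) = -1
n2-3 (Hugo): min(-4, 5, 9) = -4
n2 (Bob): max(1, -1, -4) = 1
root (Hugo): min(0, 1) = 0
At root, Hugo picks n1 (lowest: 0).
At n1, Bob picks n1-2 (highest: 0).
At n1-2, Hugo picks n1-2-2 (lowest: 0).
Terminal value 0.

n1-2-2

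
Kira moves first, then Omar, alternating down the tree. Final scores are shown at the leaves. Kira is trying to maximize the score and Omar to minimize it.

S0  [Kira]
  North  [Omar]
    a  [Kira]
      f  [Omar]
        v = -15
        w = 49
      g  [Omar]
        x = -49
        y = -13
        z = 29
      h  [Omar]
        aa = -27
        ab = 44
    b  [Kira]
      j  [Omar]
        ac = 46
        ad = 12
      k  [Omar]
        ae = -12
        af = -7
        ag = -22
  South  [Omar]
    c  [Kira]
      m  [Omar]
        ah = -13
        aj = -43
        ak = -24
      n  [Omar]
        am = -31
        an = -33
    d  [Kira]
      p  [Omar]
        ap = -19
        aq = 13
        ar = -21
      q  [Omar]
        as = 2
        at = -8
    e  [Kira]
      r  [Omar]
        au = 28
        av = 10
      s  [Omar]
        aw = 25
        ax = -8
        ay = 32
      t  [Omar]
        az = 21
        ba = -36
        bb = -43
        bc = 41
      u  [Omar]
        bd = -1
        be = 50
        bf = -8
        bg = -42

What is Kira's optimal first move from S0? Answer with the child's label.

f (Omar): min(-15, 49) = -15
g (Omar): min(-49, -13, 29) = -49
h (Omar): min(-27, 44) = -27
a (Kira): max(-15, -49, -27) = -15
j (Omar): min(46, 12) = 12
k (Omar): min(-12, -7, -22) = -22
b (Kira): max(12, -22) = 12
North (Omar): min(-15, 12) = -15
m (Omar): min(-13, -43, -24) = -43
n (Omar): min(-31, -33) = -33
c (Kira): max(-43, -33) = -33
p (Omar): min(-19, 13, -21) = -21
q (Omar): min(2, -8) = -8
d (Kira): max(-21, -8) = -8
r (Omar): min(28, 10) = 10
s (Omar): min(25, -8, 32) = -8
t (Omar): min(21, -36, -43, 41) = -43
u (Omar): min(-1, 50, -8, -42) = -42
e (Kira): max(10, -8, -43, -42) = 10
South (Omar): min(-33, -8, 10) = -33
S0 (Kira): max(-15, -33) = -15
Kira at S0 wants the highest of {North=-15, South=-33}, so chooses North.

North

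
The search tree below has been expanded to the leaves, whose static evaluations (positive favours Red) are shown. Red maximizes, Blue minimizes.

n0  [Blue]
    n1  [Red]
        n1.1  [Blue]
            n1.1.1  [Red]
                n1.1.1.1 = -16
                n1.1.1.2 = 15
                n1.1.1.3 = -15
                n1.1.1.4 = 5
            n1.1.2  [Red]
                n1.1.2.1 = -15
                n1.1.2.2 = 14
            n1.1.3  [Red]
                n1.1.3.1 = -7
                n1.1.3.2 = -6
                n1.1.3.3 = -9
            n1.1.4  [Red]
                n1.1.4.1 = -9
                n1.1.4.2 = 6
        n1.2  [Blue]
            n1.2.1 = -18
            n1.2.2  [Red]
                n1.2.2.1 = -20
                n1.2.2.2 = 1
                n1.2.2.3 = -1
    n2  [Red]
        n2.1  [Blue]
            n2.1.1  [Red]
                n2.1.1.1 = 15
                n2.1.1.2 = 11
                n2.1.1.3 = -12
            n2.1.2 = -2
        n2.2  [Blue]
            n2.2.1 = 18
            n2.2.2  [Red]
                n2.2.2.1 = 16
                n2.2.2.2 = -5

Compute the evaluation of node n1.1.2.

14

n1.1.2 (Red): max(-15, 14) = 14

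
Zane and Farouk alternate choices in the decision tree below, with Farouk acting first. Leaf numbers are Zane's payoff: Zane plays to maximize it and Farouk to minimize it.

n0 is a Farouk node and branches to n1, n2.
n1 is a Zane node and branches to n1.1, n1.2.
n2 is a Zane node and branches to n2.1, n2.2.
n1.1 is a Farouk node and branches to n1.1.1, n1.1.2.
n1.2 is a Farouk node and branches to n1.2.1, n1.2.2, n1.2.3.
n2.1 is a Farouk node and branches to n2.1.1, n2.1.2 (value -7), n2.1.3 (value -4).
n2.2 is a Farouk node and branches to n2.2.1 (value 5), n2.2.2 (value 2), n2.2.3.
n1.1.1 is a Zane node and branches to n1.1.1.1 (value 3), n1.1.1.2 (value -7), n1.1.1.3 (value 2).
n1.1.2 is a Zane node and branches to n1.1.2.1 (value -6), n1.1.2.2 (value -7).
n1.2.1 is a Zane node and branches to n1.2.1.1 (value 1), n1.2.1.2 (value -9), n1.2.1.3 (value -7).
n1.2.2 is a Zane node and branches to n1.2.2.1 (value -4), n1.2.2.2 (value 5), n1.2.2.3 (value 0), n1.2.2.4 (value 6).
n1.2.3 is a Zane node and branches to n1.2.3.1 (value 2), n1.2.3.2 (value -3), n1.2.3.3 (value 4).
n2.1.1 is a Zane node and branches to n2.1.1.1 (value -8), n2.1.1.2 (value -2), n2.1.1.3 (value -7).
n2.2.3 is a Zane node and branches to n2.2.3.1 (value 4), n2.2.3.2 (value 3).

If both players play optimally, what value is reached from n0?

1

n1.1.1 (Zane): max(3, -7, 2) = 3
n1.1.2 (Zane): max(-6, -7) = -6
n1.1 (Farouk): min(3, -6) = -6
n1.2.1 (Zane): max(1, -9, -7) = 1
n1.2.2 (Zane): max(-4, 5, 0, 6) = 6
n1.2.3 (Zane): max(2, -3, 4) = 4
n1.2 (Farouk): min(1, 6, 4) = 1
n1 (Zane): max(-6, 1) = 1
n2.1.1 (Zane): max(-8, -2, -7) = -2
n2.1 (Farouk): min(-2, -7, -4) = -7
n2.2.3 (Zane): max(4, 3) = 4
n2.2 (Farouk): min(5, 2, 4) = 2
n2 (Zane): max(-7, 2) = 2
n0 (Farouk): min(1, 2) = 1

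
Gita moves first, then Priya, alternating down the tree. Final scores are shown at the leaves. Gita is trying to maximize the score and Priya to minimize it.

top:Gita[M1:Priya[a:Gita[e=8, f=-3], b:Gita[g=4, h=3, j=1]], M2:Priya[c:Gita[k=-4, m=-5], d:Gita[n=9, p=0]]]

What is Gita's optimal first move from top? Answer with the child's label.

M1

a (Gita): max(8, -3) = 8
b (Gita): max(4, 3, 1) = 4
M1 (Priya): min(8, 4) = 4
c (Gita): max(-4, -5) = -4
d (Gita): max(9, 0) = 9
M2 (Priya): min(-4, 9) = -4
top (Gita): max(4, -4) = 4
Gita at top wants the highest of {M1=4, M2=-4}, so chooses M1.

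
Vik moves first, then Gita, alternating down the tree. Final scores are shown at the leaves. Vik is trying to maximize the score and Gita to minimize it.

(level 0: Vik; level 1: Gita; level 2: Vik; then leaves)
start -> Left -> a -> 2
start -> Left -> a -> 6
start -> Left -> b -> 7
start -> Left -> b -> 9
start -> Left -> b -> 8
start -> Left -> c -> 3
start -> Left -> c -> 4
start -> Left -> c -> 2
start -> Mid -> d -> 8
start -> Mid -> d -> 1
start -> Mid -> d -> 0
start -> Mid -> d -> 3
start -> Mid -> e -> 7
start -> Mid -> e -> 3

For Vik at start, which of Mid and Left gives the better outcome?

d (Vik): max(8, 1, 0, 3) = 8
e (Vik): max(7, 3) = 7
Mid (Gita): min(8, 7) = 7
a (Vik): max(2, 6) = 6
b (Vik): max(7, 9, 8) = 9
c (Vik): max(3, 4, 2) = 4
Left (Gita): min(6, 9, 4) = 4
Vik prefers the higher value; Mid=7, Left=4. Mid is better since 7 > 4.

Mid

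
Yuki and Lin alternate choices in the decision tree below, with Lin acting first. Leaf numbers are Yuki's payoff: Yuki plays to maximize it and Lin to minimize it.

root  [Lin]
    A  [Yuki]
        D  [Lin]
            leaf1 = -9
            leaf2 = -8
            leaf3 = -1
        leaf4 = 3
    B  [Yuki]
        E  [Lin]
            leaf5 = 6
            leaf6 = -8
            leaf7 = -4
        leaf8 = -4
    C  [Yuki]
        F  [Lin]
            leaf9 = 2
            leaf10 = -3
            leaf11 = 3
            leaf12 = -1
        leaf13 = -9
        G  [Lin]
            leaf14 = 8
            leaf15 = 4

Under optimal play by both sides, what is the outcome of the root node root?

-4

D (Lin): min(-9, -8, -1) = -9
A (Yuki): max(-9, 3) = 3
E (Lin): min(6, -8, -4) = -8
B (Yuki): max(-8, -4) = -4
F (Lin): min(2, -3, 3, -1) = -3
G (Lin): min(8, 4) = 4
C (Yuki): max(-3, -9, 4) = 4
root (Lin): min(3, -4, 4) = -4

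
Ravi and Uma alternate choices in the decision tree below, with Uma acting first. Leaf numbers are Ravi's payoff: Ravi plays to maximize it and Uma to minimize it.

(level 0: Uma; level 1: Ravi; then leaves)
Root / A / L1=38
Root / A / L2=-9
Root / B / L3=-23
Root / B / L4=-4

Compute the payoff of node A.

A (Ravi): max(38, -9) = 38

38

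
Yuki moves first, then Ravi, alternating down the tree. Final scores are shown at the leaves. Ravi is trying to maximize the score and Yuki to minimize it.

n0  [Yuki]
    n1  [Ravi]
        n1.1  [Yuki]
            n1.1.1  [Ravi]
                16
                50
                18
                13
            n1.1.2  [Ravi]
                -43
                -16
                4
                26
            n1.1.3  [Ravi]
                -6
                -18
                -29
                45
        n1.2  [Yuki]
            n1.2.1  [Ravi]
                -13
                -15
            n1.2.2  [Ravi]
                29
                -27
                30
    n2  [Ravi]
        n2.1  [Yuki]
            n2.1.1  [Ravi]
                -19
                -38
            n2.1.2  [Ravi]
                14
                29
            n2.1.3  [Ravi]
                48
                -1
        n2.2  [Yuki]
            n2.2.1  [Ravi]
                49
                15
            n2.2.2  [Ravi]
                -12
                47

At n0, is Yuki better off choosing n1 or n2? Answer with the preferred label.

n1.1.1 (Ravi): max(16, 50, 18, 13) = 50
n1.1.2 (Ravi): max(-43, -16, 4, 26) = 26
n1.1.3 (Ravi): max(-6, -18, -29, 45) = 45
n1.1 (Yuki): min(50, 26, 45) = 26
n1.2.1 (Ravi): max(-13, -15) = -13
n1.2.2 (Ravi): max(29, -27, 30) = 30
n1.2 (Yuki): min(-13, 30) = -13
n1 (Ravi): max(26, -13) = 26
n2.1.1 (Ravi): max(-19, -38) = -19
n2.1.2 (Ravi): max(14, 29) = 29
n2.1.3 (Ravi): max(48, -1) = 48
n2.1 (Yuki): min(-19, 29, 48) = -19
n2.2.1 (Ravi): max(49, 15) = 49
n2.2.2 (Ravi): max(-12, 47) = 47
n2.2 (Yuki): min(49, 47) = 47
n2 (Ravi): max(-19, 47) = 47
Yuki prefers the lower value; n1=26, n2=47. n1 is better since 26 < 47.

n1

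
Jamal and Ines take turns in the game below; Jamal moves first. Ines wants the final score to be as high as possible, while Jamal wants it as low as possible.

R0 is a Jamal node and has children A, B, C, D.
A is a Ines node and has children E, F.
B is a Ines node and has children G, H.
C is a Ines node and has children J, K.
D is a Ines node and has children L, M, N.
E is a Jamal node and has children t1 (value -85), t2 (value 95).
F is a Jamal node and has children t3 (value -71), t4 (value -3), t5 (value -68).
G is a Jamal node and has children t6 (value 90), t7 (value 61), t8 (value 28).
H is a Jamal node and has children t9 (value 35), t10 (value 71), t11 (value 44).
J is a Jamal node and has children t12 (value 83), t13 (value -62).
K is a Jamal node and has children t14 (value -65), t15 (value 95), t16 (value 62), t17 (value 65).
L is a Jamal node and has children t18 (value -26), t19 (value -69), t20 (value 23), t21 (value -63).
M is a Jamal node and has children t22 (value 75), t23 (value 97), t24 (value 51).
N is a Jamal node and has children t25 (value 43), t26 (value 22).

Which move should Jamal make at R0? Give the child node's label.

A

E (Jamal): min(-85, 95) = -85
F (Jamal): min(-71, -3, -68) = -71
A (Ines): max(-85, -71) = -71
G (Jamal): min(90, 61, 28) = 28
H (Jamal): min(35, 71, 44) = 35
B (Ines): max(28, 35) = 35
J (Jamal): min(83, -62) = -62
K (Jamal): min(-65, 95, 62, 65) = -65
C (Ines): max(-62, -65) = -62
L (Jamal): min(-26, -69, 23, -63) = -69
M (Jamal): min(75, 97, 51) = 51
N (Jamal): min(43, 22) = 22
D (Ines): max(-69, 51, 22) = 51
R0 (Jamal): min(-71, 35, -62, 51) = -71
Jamal at R0 wants the lowest of {A=-71, B=35, C=-62, D=51}, so chooses A.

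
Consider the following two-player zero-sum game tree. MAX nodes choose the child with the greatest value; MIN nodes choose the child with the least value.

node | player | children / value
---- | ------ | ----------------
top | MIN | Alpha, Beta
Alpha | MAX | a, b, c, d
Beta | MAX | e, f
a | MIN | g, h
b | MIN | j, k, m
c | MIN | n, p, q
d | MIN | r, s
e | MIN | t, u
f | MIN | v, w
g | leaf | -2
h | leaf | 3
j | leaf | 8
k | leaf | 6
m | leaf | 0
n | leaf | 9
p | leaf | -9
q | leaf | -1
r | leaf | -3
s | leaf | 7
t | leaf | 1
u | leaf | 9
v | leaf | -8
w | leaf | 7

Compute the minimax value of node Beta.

1

e (MIN): min(1, 9) = 1
f (MIN): min(-8, 7) = -8
Beta (MAX): max(1, -8) = 1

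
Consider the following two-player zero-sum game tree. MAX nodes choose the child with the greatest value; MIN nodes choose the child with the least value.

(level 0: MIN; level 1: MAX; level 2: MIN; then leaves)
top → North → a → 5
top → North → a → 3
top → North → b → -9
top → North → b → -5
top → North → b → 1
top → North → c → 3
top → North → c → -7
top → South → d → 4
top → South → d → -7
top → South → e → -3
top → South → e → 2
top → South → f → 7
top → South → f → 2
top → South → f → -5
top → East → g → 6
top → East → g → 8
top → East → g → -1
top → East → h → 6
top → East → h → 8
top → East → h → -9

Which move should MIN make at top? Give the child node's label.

a (MIN): min(5, 3) = 3
b (MIN): min(-9, -5, 1) = -9
c (MIN): min(3, -7) = -7
North (MAX): max(3, -9, -7) = 3
d (MIN): min(4, -7) = -7
e (MIN): min(-3, 2) = -3
f (MIN): min(7, 2, -5) = -5
South (MAX): max(-7, -3, -5) = -3
g (MIN): min(6, 8, -1) = -1
h (MIN): min(6, 8, -9) = -9
East (MAX): max(-1, -9) = -1
top (MIN): min(3, -3, -1) = -3
MIN at top wants the lowest of {North=3, South=-3, East=-1}, so chooses South.

South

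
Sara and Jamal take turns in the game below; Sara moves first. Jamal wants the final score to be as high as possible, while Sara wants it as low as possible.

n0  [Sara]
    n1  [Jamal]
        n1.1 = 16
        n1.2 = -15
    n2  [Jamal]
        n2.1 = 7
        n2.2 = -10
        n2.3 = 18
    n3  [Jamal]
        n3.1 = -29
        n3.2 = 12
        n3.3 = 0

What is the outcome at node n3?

12

n3 (Jamal): max(-29, 12, 0) = 12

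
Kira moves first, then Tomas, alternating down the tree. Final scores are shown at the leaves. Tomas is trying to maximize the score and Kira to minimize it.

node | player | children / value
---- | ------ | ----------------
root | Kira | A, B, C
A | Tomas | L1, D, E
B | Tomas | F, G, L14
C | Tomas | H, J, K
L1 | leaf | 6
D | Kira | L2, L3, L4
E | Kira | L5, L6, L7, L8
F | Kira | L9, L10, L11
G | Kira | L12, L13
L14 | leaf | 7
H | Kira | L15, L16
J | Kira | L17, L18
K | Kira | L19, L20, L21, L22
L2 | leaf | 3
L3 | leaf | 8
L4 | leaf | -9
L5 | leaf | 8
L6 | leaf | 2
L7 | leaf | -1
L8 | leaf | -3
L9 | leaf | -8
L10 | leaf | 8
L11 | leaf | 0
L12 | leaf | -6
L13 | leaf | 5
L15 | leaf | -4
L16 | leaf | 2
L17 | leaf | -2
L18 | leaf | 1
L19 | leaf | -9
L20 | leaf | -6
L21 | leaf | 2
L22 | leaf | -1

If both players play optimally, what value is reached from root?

-2

D (Kira): min(3, 8, -9) = -9
E (Kira): min(8, 2, -1, -3) = -3
A (Tomas): max(6, -9, -3) = 6
F (Kira): min(-8, 8, 0) = -8
G (Kira): min(-6, 5) = -6
B (Tomas): max(-8, -6, 7) = 7
H (Kira): min(-4, 2) = -4
J (Kira): min(-2, 1) = -2
K (Kira): min(-9, -6, 2, -1) = -9
C (Tomas): max(-4, -2, -9) = -2
root (Kira): min(6, 7, -2) = -2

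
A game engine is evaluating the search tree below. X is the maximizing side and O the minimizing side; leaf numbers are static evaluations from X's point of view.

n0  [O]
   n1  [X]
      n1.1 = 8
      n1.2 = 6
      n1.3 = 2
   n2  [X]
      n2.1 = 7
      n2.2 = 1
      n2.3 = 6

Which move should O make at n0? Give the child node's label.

n2

n1 (X): max(8, 6, 2) = 8
n2 (X): max(7, 1, 6) = 7
n0 (O): min(8, 7) = 7
O at n0 wants the lowest of {n1=8, n2=7}, so chooses n2.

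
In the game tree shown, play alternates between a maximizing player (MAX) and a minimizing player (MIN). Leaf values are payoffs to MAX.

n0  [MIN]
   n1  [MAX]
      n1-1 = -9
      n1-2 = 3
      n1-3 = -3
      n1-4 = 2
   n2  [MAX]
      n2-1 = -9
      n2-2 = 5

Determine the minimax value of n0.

n1 (MAX): max(-9, 3, -3, 2) = 3
n2 (MAX): max(-9, 5) = 5
n0 (MIN): min(3, 5) = 3

3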